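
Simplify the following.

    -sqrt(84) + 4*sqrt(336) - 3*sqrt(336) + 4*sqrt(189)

sqrt(84) = 2*sqrt(21); 4*sqrt(336) = 16*sqrt(21); 3*sqrt(336) = 12*sqrt(21); 4*sqrt(189) = 12*sqrt(21)
Combine: (-2 + 16 - 12 + 12)·sqrt(21) = 14*sqrt(21)

14*sqrt(21)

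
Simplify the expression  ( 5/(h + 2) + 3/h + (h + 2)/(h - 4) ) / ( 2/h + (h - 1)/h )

Numerator: 5/(h + 2) + 3/h + (h + 2)/(h - 4) = (h³ + 12*h² - 22*h - 24)/(h³ - 2*h² - 8*h)
Denominator: 2/h + (h - 1)/h = (h + 1)/h
Divide: ((h³ + 12*h² - 22*h - 24)/(h³ - 2*h² - 8*h)) · (h/(h + 1)) = (h³ + 12*h² - 22*h - 24)/(h³ - h² - 10*h - 8)

(h³ + 12*h² - 22*h - 24)/(h³ - h² - 10*h - 8)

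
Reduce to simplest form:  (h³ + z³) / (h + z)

Apply the sum-of-cubes factorisation and cancel (h + z).

h² - h*z + z²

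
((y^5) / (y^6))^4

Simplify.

Inside the bracket: (y^-1)
Raise to the power 4: (y^-4)

y^(-4)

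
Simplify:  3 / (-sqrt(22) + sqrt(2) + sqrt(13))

(21*sqrt(22) + 33*sqrt(13) + 99*sqrt(2) + 12*sqrt(143))/55

Group as (sqrt(2) + sqrt(13)) - sqrt(22); multiply by (sqrt(2) + sqrt(13)) + sqrt(22), then rationalise the remaining surd.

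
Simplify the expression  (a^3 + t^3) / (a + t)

Apply the sum-of-cubes factorisation and cancel (a + t).

a^2 - a*t + t^2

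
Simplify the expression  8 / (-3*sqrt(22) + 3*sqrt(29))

(8*sqrt(22) + 8*sqrt(29))/21

Multiply numerator and denominator by 3*sqrt(22) + 3*sqrt(29).
Denominator becomes 63; numerator becomes 24*sqrt(22) + 24*sqrt(29).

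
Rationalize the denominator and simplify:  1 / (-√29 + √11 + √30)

(-6*√29 + 5*√30 + 24*√11 + √9570)/588

Group as (√11 + √30) - √29; multiply by (√11 + √30) + √29, then rationalise the remaining surd.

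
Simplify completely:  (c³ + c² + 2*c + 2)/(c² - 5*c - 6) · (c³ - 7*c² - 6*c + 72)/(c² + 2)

Factor: c³ + c² + 2*c + 2 = (c² + 2)·(c + 1);  c² - 5*c - 6 = (c + 1)·(c - 6);  c³ - 7*c² - 6*c + 72 = (c - 4)·(c + 3)·(c - 6)
Cancel the common factors (c² + 2), (c - 6), (c + 1).

c² - c - 12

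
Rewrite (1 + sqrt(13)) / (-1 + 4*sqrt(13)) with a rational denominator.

Multiply numerator and denominator by -4*sqrt(13) - 1.
Denominator becomes -207; numerator becomes -53 - 5*sqrt(13).

(5*sqrt(13) + 53)/207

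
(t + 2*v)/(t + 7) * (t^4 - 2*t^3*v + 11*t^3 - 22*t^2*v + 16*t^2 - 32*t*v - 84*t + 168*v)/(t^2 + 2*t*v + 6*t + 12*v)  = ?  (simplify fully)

t^2 - 2*t*v - 2*t + 4*v

Factor: t^4 - 2*t^3*v + 11*t^3 - 22*t^2*v + 16*t^2 - 32*t*v - 84*t + 168*v = (t - 2)*(t - 2*v)*(t + 7)*(t + 6);  t^2 + 2*t*v + 6*t + 12*v = (t + 2*v)*(t + 6)
Cancel the common factors (t + 7), (t + 6), (t + 2*v).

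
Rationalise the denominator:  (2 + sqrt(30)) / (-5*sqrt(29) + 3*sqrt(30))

(-5*sqrt(870) - 90 - 10*sqrt(29) - 6*sqrt(30))/455

Multiply numerator and denominator by 3*sqrt(30) + 5*sqrt(29).
Denominator becomes -455; numerator becomes 6*sqrt(30) + 10*sqrt(29) + 90 + 5*sqrt(870).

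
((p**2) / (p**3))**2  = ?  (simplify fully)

Inside the bracket: (p**-1)
Raise to the power 2: (p**-2)

p**(-2)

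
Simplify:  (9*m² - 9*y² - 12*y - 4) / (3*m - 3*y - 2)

3*m + 3*y + 2

Difference of squares: factor out (3*m - 3*y - 2).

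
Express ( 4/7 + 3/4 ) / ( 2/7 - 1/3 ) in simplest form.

-111/4

Numerator: 4/7 + 3/4 = 37/28
Denominator: 2/7 - 1/3 = -1/21
Divide: (37/28) · (-21) = -111/4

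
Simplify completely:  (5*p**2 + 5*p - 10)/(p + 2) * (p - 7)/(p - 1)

Factor: 5*p**2 + 5*p - 10 = 5*(p + 2)*(p - 1)
Cancel the common factors (p + 2), (p - 1).

5*p - 35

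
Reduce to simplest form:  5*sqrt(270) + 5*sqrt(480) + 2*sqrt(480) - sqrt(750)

38*sqrt(30)

5*sqrt(270) = 15*sqrt(30); 5*sqrt(480) = 20*sqrt(30); 2*sqrt(480) = 8*sqrt(30); sqrt(750) = 5*sqrt(30)
Combine: (15 + 20 + 8 - 5)·sqrt(30) = 38*sqrt(30)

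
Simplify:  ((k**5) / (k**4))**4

k**4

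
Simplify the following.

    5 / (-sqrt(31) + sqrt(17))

(-5*sqrt(31) - 5*sqrt(17))/14

Multiply numerator and denominator by sqrt(17) + sqrt(31).
Denominator becomes -14; numerator becomes 5*sqrt(17) + 5*sqrt(31).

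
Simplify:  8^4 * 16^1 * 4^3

2^22

8^4 = 2^12; 16^1 = 2^4; 4^3 = 2^6
Combine exponents: 2^22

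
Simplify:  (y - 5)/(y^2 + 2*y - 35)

Factor: y^2 + 2*y - 35 = (y + 7)*(y - 5)
Cancel the common factor (y - 5).

1/(y + 7)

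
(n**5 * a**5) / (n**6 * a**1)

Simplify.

Quotient: (n**-1) * a**4

a**4/n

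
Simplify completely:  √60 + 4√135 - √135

11*√15

√60 = 2*√15; 4√135 = 12*√15; √135 = 3*√15
Combine: (2 + 12 - 3)·√15 = 11*√15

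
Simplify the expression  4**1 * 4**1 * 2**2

4**1 = 2**2; 4**1 = 2**2; 2**2 = 2**2
Combine exponents: 2**6

2**6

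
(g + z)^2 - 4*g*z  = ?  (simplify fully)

(g - z)^2

Expanding gives g^2 - 2*g*z + z^2, a perfect square.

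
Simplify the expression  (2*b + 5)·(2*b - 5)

4*b² - 25

Difference of squares with P = 2*b, Q = 5.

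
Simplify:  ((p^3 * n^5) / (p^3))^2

Inside the bracket: n^5
Raise to the power 2: n^10

n^10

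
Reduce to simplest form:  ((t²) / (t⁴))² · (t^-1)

Inside the bracket: (t^-2)
Raise to the power 2: (t^-4)
Multiply by (t^-1): add exponents.

t^(-5)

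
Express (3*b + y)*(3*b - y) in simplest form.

9*b^2 - y^2

Product of conjugates: (P+Q)(P-Q) = P^2 - Q^2.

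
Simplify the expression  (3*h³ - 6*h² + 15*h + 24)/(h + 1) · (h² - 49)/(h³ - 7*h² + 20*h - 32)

(3*h² - 147)/(h - 4)

Factor: 3*h³ - 6*h² + 15*h + 24 = 3·(h + 1)·(h² - 3*h + 8);  h² - 49 = (h - 7)·(h + 7);  h³ - 7*h² + 20*h - 32 = (h² - 3*h + 8)·(h - 4)
Cancel the common factors (h² - 3*h + 8), (h + 1).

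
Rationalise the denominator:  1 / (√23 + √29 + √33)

Group as (√29 + √33) + √23; multiply by (√29 + √33) - √23, then rationalise the remaining surd.

(-2*√22011 + 19*√33 + 27*√29 + 39*√23)/2307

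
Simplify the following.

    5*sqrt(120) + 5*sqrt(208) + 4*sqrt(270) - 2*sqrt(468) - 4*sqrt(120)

5*sqrt(120) = 10*sqrt(30); 5*sqrt(208) = 20*sqrt(13); 4*sqrt(270) = 12*sqrt(30); 2*sqrt(468) = 12*sqrt(13); 4*sqrt(120) = 8*sqrt(30)

8*sqrt(13) + 14*sqrt(30)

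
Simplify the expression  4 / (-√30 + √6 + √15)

Group as (√6 + √15) - √30; multiply by (√6 + √15) + √30, then rationalise the remaining surd.

(12*√30 + 28*√15 + 52*√6 + 80*√3)/93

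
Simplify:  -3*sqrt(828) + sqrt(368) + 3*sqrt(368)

-2*sqrt(23)

3*sqrt(828) = 18*sqrt(23); sqrt(368) = 4*sqrt(23); 3*sqrt(368) = 12*sqrt(23)
Combine: (-18 + 4 + 12)·sqrt(23) = -2*sqrt(23)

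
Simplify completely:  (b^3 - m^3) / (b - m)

b^2 + b*m + m^2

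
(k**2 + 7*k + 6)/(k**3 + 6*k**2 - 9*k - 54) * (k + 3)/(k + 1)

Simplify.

Factor: k**2 + 7*k + 6 = (k + 1)*(k + 6);  k**3 + 6*k**2 - 9*k - 54 = (k + 3)*(k - 3)*(k + 6)
Cancel the common factors (k + 6), (k + 1), (k + 3).

1/(k - 3)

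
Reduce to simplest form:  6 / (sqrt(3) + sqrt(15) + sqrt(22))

(-9*sqrt(110) - 6*sqrt(22) + 15*sqrt(15) + 51*sqrt(3))/41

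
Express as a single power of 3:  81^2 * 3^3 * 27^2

3^17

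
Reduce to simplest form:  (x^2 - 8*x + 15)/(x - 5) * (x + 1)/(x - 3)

x + 1

Factor: x^2 - 8*x + 15 = (x - 5)*(x - 3)
Cancel the common factors (x - 3), (x - 5).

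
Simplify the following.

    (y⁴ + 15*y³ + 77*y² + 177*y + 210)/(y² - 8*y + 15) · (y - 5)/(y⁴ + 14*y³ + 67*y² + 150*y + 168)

Factor: y⁴ + 15*y³ + 77*y² + 177*y + 210 = (y + 7)·(y + 5)·(y² + 3*y + 6);  y² - 8*y + 15 = (y - 5)·(y - 3);  y⁴ + 14*y³ + 67*y² + 150*y + 168 = (y + 4)·(y + 7)·(y² + 3*y + 6)
Cancel the common factors (y² + 3*y + 6), (y - 5), (y + 7).

(y + 5)/(y² + y - 12)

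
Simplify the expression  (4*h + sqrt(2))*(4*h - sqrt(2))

16*h^2 - 2

Difference of squares with P = 4*h, Q = sqrt(2).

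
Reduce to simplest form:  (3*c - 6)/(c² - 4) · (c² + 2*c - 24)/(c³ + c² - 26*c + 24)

Factor: 3*c - 6 = 3·(c - 2);  c² - 4 = (c + 2)·(c - 2);  c² + 2*c - 24 = (c + 6)·(c - 4);  c³ + c² - 26*c + 24 = (c - 4)·(c - 1)·(c + 6)
Cancel the common factors (c - 2), (c + 6), (c - 4).

3/(c² + c - 2)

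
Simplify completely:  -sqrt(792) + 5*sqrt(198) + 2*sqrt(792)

21*sqrt(22)

sqrt(792) = 6*sqrt(22); 5*sqrt(198) = 15*sqrt(22); 2*sqrt(792) = 12*sqrt(22)
Combine: (-6 + 15 + 12)·sqrt(22) = 21*sqrt(22)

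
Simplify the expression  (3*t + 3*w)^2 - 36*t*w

Expanding gives 9*t^2 - 18*t*w + 9*w^2, a perfect square.

9*(t - w)^2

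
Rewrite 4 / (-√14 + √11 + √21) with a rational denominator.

Group as (√11 + √21) - √14; multiply by (√11 + √21) + √14, then rationalise the remaining surd.

(-9*√14 + 2*√21 + 12*√11 + 7*√66)/75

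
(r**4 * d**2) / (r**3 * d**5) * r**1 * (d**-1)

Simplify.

r**2/d**4

Quotient: r**1 * (d**-3)
Multiply by r**1 * (d**-1): add exponents.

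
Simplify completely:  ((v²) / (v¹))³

v³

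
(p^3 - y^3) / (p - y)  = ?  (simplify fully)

Apply the difference-of-cubes factorisation and cancel (p - y).

p^2 + p*y + y^2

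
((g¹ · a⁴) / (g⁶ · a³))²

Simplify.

Inside the bracket: (g^-5) · a¹
Raise to the power 2: (g^-10) · a²

a²/g^10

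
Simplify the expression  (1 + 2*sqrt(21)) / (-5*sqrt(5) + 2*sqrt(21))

(-10*sqrt(105) - 84 - 5*sqrt(5) - 2*sqrt(21))/41

Multiply numerator and denominator by 2*sqrt(21) + 5*sqrt(5).
Denominator becomes -41; numerator becomes 2*sqrt(21) + 5*sqrt(5) + 84 + 10*sqrt(105).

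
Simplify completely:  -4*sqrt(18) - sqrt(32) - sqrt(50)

-21*sqrt(2)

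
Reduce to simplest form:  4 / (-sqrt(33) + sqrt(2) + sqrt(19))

Group as (sqrt(2) + sqrt(19)) - sqrt(33); multiply by (sqrt(2) + sqrt(19)) + sqrt(33), then rationalise the remaining surd.

6*sqrt(33) + 8*sqrt(19) + 25*sqrt(2) + sqrt(1254)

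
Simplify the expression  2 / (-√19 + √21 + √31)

Group as (√21 + √31) - √19; multiply by (√21 + √31) + √19, then rationalise the remaining surd.

(-66*√19 + 18*√31 + 58*√21 + 4*√12369)/1515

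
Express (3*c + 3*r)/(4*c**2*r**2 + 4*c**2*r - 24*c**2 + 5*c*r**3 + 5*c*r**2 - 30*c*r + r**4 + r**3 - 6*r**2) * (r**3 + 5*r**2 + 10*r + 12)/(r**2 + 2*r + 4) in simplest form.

Factor: 3*c + 3*r = 3*(c + r);  4*c**2*r**2 + 4*c**2*r - 24*c**2 + 5*c*r**3 + 5*c*r**2 - 30*c*r + r**4 + r**3 - 6*r**2 = (r + 3)*(4*c + r)*(c + r)*(r - 2);  r**3 + 5*r**2 + 10*r + 12 = (r + 3)*(r**2 + 2*r + 4)
Cancel the common factors (r**2 + 2*r + 4), (r + 3), (c + r).

3/(4*c*r - 8*c + r**2 - 2*r)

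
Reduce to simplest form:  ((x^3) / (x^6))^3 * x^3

Inside the bracket: (x^-3)
Raise to the power 3: (x^-9)
Multiply by x^3: add exponents.

x^(-6)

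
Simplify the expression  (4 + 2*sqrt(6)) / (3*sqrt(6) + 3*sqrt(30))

(-3 - sqrt(6) + sqrt(30) + 3*sqrt(5))/18

Multiply numerator and denominator by -3*sqrt(30) + 3*sqrt(6).
Denominator becomes -216; numerator becomes -36*sqrt(5) - 12*sqrt(30) + 12*sqrt(6) + 36.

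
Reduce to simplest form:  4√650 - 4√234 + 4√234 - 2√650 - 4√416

4√650 = 20*√26; 4√234 = 12*√26; 4√234 = 12*√26; 2√650 = 10*√26; 4√416 = 16*√26
Combine: (20 - 12 + 12 - 10 - 16)·√26 = -6*√26

-6*√26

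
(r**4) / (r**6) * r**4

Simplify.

r**2

Quotient: (r**-2)
Multiply by r**4: add exponents.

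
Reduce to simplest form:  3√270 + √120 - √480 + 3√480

19*√30

3√270 = 9*√30; √120 = 2*√30; √480 = 4*√30; 3√480 = 12*√30
Combine: (9 + 2 - 4 + 12)·√30 = 19*√30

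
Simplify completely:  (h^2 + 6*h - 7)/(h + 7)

Factor: h^2 + 6*h - 7 = (h + 7)*(h - 1)
Cancel the common factor (h + 7).

h - 1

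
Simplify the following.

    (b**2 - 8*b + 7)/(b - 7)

b - 1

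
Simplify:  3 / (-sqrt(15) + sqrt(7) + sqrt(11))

Group as (sqrt(7) + sqrt(11)) - sqrt(15); multiply by (sqrt(7) + sqrt(11)) + sqrt(15), then rationalise the remaining surd.

(-9*sqrt(15) + 33*sqrt(11) + 57*sqrt(7) + 6*sqrt(1155))/299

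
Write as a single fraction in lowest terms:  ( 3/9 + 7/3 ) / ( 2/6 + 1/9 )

Numerator: 3/9 + 7/3 = 8/3
Denominator: 2/6 + 1/9 = 4/9
Divide: (8/3) · (9/4) = 6

6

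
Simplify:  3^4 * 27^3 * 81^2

3^4 = 3^4; 27^3 = 3^9; 81^2 = 3^8
Combine exponents: 3^21

3^21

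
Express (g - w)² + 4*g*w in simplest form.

Expanding gives g² + 2*g*w + w², a perfect square.

(g + w)²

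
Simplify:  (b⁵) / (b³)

Quotient: b²

b²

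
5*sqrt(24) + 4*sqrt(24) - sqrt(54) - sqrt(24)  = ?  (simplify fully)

13*sqrt(6)

5*sqrt(24) = 10*sqrt(6); 4*sqrt(24) = 8*sqrt(6); sqrt(54) = 3*sqrt(6); sqrt(24) = 2*sqrt(6)
Combine: (10 + 8 - 3 - 2)·sqrt(6) = 13*sqrt(6)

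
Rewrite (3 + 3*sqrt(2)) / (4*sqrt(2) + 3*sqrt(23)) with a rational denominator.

Multiply numerator and denominator by -3*sqrt(23) + 4*sqrt(2).
Denominator becomes -175; numerator becomes -9*sqrt(46) - 9*sqrt(23) + 12*sqrt(2) + 24.

(-24 - 12*sqrt(2) + 9*sqrt(23) + 9*sqrt(46))/175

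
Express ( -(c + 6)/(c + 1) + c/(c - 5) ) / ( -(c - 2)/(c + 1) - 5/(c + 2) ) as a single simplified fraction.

Numerator: -(c + 6)/(c + 1) + c/(c - 5) = 30/(c^2 - 4*c - 5)
Denominator: -(c - 2)/(c + 1) - 5/(c + 2) = (-c^2 - 5*c - 1)/(c^2 + 3*c + 2)
Divide: (30/(c^2 - 4*c - 5)) · ((c^2 + 3*c + 2)/(-c^2 - 5*c - 1)) = (-30*c - 60)/(c^3 - 24*c - 5)

(-30*c - 60)/(c^3 - 24*c - 5)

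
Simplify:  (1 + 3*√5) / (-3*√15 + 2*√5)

(-45*√3 - 30 - 3*√15 - 2*√5)/115

Multiply numerator and denominator by 2*√5 + 3*√15.
Denominator becomes -115; numerator becomes 2*√5 + 3*√15 + 30 + 45*√3.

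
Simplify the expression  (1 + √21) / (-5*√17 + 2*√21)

Multiply numerator and denominator by 2*√21 + 5*√17.
Denominator becomes -341; numerator becomes 2*√21 + 5*√17 + 42 + 5*√357.

(-5*√357 - 42 - 5*√17 - 2*√21)/341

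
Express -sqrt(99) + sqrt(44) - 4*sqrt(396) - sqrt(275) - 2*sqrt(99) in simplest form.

-36*sqrt(11)

sqrt(99) = 3*sqrt(11); sqrt(44) = 2*sqrt(11); 4*sqrt(396) = 24*sqrt(11); sqrt(275) = 5*sqrt(11); 2*sqrt(99) = 6*sqrt(11)
Combine: (-3 + 2 - 24 - 5 - 6)·sqrt(11) = -36*sqrt(11)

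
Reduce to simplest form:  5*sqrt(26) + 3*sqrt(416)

5*sqrt(26) = 5*sqrt(26); 3*sqrt(416) = 12*sqrt(26)
Combine: (5 + 12)·sqrt(26) = 17*sqrt(26)

17*sqrt(26)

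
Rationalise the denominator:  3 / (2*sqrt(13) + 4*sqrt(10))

(-sqrt(13) + 2*sqrt(10))/18

Multiply numerator and denominator by -4*sqrt(10) + 2*sqrt(13).
Denominator becomes -108; numerator becomes -12*sqrt(10) + 6*sqrt(13).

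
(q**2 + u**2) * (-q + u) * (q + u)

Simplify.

-q**4 + u**4

(u+q)(u-q) = -q**2 + u**2; continue pairing.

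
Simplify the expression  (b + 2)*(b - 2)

b^2 - 4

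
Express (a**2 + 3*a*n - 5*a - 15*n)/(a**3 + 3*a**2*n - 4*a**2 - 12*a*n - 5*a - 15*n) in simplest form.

1/(a + 1)

Factor: a**2 + 3*a*n - 5*a - 15*n = (a - 5)*(a + 3*n);  a**3 + 3*a**2*n - 4*a**2 - 12*a*n - 5*a - 15*n = (a - 5)*(a + 1)*(a + 3*n)
Cancel the common factors (a - 5), (a + 3*n).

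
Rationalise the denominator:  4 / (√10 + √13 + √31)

(-√4030 - 4*√31 + 14*√13 + 17*√10)/57

Group as (√10 + √13) + √31; multiply by (√10 + √13) - √31, then rationalise the remaining surd.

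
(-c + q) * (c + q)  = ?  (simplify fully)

Pair the conjugate factors: (q+c)(q-c) = -c^2 + q^2.

-c^2 + q^2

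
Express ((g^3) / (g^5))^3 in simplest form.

Inside the bracket: (g^-2)
Raise to the power 3: (g^-6)

g^(-6)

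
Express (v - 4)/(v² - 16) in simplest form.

1/(v + 4)

Factor: v² - 16 = (v + 4)·(v - 4)
Cancel the common factor (v - 4).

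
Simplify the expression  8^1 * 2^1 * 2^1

8^1 = 2^3; 2^1 = 2^1; 2^1 = 2^1
Combine exponents: 2^5

2^5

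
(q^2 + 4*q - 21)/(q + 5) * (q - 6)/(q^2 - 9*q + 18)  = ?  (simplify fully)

Factor: q^2 + 4*q - 21 = (q + 7)*(q - 3);  q^2 - 9*q + 18 = (q - 3)*(q - 6)
Cancel the common factors (q - 6), (q - 3).

(q + 7)/(q + 5)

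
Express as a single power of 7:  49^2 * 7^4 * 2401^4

49^2 = 7^4; 7^4 = 7^4; 2401^4 = 7^16
Combine exponents: 7^24

7^24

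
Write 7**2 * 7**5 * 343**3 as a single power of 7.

7**16

7**2 = 7**2; 7**5 = 7**5; 343**3 = 7**9
Combine exponents: 7**16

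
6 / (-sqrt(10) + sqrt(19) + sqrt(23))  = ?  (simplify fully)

Group as (sqrt(19) + sqrt(23)) - sqrt(10); multiply by (sqrt(19) + sqrt(23)) + sqrt(10), then rationalise the remaining surd.

(-48*sqrt(10) + 9*sqrt(23) + 21*sqrt(19) + 3*sqrt(4370))/181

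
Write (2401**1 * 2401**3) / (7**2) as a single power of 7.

7**14

2401**1 = 7**4; 2401**3 = 7**12; 7**2 = 7**2
Combine exponents: 7**14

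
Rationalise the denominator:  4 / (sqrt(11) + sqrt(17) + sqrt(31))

(-8*sqrt(5797) - 12*sqrt(31) + 100*sqrt(17) + 148*sqrt(11))/739

Group as (sqrt(11) + sqrt(31)) + sqrt(17); multiply by (sqrt(11) + sqrt(31)) - sqrt(17), then rationalise the remaining surd.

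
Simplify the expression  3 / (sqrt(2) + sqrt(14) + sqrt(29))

(-17*sqrt(14) - 41*sqrt(2) + 4*sqrt(203) + 13*sqrt(29))/19

Group as (sqrt(14) + sqrt(29)) + sqrt(2); multiply by (sqrt(14) + sqrt(29)) - sqrt(2), then rationalise the remaining surd.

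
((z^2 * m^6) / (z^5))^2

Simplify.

Inside the bracket: (z^-3) * m^6
Raise to the power 2: (z^-6) * m^12

m^12/z^6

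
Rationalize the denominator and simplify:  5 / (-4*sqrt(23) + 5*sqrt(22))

Multiply numerator and denominator by 4*sqrt(23) + 5*sqrt(22).
Denominator becomes 182; numerator becomes 20*sqrt(23) + 25*sqrt(22).

(20*sqrt(23) + 25*sqrt(22))/182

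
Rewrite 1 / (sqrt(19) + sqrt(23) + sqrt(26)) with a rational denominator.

Group as (sqrt(23) + sqrt(26)) + sqrt(19); multiply by (sqrt(23) + sqrt(26)) - sqrt(19), then rationalise the remaining surd.

(-sqrt(11362) + 8*sqrt(26) + 11*sqrt(23) + 15*sqrt(19))/746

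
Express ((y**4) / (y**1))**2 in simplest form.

Inside the bracket: y**3
Raise to the power 2: y**6

y**6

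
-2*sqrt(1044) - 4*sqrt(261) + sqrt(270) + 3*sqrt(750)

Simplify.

-24*sqrt(29) + 18*sqrt(30)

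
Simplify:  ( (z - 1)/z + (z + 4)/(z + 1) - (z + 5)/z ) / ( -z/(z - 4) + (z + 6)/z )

(z^3 - 6*z^2 + 2*z + 24)/(2*z^2 - 22*z - 24)

Numerator: (z - 1)/z + (z + 4)/(z + 1) - (z + 5)/z = (z^2 - 2*z - 6)/(z^2 + z)
Denominator: -z/(z - 4) + (z + 6)/z = (2*z - 24)/(z^2 - 4*z)
Divide: ((z^2 - 2*z - 6)/(z^2 + z)) · ((z^2 - 4*z)/(2*z - 24)) = (z^3 - 6*z^2 + 2*z + 24)/(2*z^2 - 22*z - 24)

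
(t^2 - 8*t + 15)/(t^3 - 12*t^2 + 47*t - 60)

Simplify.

Factor: t^2 - 8*t + 15 = (t - 3)*(t - 5);  t^3 - 12*t^2 + 47*t - 60 = (t - 4)*(t - 5)*(t - 3)
Cancel the common factors (t - 3), (t - 5).

1/(t - 4)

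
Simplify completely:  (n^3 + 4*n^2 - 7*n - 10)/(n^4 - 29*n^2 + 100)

(n + 1)/(n^2 - 3*n - 10)

Factor: n^3 + 4*n^2 - 7*n - 10 = (n + 1)*(n - 2)*(n + 5);  n^4 - 29*n^2 + 100 = (n - 2)*(n - 5)*(n + 2)*(n + 5)
Cancel the common factors (n + 5), (n - 2).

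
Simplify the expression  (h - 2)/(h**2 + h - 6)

1/(h + 3)

Factor: h**2 + h - 6 = (h - 2)*(h + 3)
Cancel the common factor (h - 2).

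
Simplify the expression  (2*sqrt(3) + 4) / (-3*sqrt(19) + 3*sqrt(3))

(-2*sqrt(19) - sqrt(57) - 2*sqrt(3) - 3)/24

Multiply numerator and denominator by 3*sqrt(3) + 3*sqrt(19).
Denominator becomes -144; numerator becomes 18 + 12*sqrt(3) + 6*sqrt(57) + 12*sqrt(19).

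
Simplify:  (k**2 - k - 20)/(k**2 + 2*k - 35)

(k + 4)/(k + 7)

Factor: k**2 - k - 20 = (k - 5)*(k + 4);  k**2 + 2*k - 35 = (k - 5)*(k + 7)
Cancel the common factor (k - 5).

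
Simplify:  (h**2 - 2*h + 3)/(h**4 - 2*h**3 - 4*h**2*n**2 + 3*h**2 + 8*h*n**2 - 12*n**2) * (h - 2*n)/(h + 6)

Factor: h**4 - 2*h**3 - 4*h**2*n**2 + 3*h**2 + 8*h*n**2 - 12*n**2 = (h - 2*n)*(h + 2*n)*(h**2 - 2*h + 3)
Cancel the common factors (h**2 - 2*h + 3), (h - 2*n).

1/(h**2 + 2*h*n + 6*h + 12*n)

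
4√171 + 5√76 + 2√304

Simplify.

4√171 = 12*√19; 5√76 = 10*√19; 2√304 = 8*√19
Combine: (12 + 10 + 8)·√19 = 30*√19

30*√19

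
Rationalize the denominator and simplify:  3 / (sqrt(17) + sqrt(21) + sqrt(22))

Group as (sqrt(17) + sqrt(21)) + sqrt(22); multiply by (sqrt(17) + sqrt(21)) - sqrt(22), then rationalise the remaining surd.

(-3*sqrt(7854) + 24*sqrt(22) + 27*sqrt(21) + 39*sqrt(17))/586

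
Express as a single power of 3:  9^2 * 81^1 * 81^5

9^2 = 3^4; 81^1 = 3^4; 81^5 = 3^20
Combine exponents: 3^28

3^28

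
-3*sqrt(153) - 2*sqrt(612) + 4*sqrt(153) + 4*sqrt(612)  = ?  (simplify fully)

15*sqrt(17)

3*sqrt(153) = 9*sqrt(17); 2*sqrt(612) = 12*sqrt(17); 4*sqrt(153) = 12*sqrt(17); 4*sqrt(612) = 24*sqrt(17)
Combine: (-9 - 12 + 12 + 24)·sqrt(17) = 15*sqrt(17)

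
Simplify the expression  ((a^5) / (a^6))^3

Inside the bracket: (a^-1)
Raise to the power 3: (a^-3)

a^(-3)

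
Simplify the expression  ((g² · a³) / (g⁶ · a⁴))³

Inside the bracket: (g^-4) · (a^-1)
Raise to the power 3: (g^-12) · (a^-3)

1/(a³*g^12)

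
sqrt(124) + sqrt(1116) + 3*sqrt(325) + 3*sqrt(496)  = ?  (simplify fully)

sqrt(124) = 2*sqrt(31); sqrt(1116) = 6*sqrt(31); 3*sqrt(325) = 15*sqrt(13); 3*sqrt(496) = 12*sqrt(31)

15*sqrt(13) + 20*sqrt(31)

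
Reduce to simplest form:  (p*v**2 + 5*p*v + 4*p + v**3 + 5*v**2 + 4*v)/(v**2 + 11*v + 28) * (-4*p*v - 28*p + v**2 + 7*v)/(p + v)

-4*p*v - 4*p + v**2 + v

Factor: p*v**2 + 5*p*v + 4*p + v**3 + 5*v**2 + 4*v = (v + 1)*(v + 4)*(p + v);  v**2 + 11*v + 28 = (v + 4)*(v + 7);  -4*p*v - 28*p + v**2 + 7*v = (v + 7)*(-4*p + v)
Cancel the common factors (v + 4), (v + 7), (p + v).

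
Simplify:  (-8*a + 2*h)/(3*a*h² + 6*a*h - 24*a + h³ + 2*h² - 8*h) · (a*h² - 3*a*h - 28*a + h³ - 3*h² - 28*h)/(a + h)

(-8*a*h + 56*a + 2*h² - 14*h)/(3*a*h - 6*a + h² - 2*h)

Factor: -8*a + 2*h = 2·(-4*a + h);  3*a*h² + 6*a*h - 24*a + h³ + 2*h² - 8*h = (h + 4)·(h - 2)·(3*a + h);  a*h² - 3*a*h - 28*a + h³ - 3*h² - 28*h = (h - 7)·(h + 4)·(a + h)
Cancel the common factors (h + 4), (a + h).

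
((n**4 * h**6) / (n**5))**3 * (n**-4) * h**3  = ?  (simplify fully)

h**21/n**7

Inside the bracket: (n**-1) * h**6
Raise to the power 3: (n**-3) * h**18
Multiply by (n**-4) * h**3: add exponents.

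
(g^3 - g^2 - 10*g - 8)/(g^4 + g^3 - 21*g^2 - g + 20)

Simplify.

Factor: g^3 - g^2 - 10*g - 8 = (g + 1)*(g - 4)*(g + 2);  g^4 + g^3 - 21*g^2 - g + 20 = (g + 1)*(g - 1)*(g + 5)*(g - 4)
Cancel the common factors (g - 4), (g + 1).

(g + 2)/(g^2 + 4*g - 5)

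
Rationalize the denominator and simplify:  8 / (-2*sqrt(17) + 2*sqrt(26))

(4*sqrt(17) + 4*sqrt(26))/9

Multiply numerator and denominator by 2*sqrt(17) + 2*sqrt(26).
Denominator becomes 36; numerator becomes 16*sqrt(17) + 16*sqrt(26).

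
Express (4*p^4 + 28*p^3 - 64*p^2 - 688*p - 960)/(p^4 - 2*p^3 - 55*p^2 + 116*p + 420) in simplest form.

Factor: 4*p^4 + 28*p^3 - 64*p^2 - 688*p - 960 = 4*(p - 5)*(p + 2)*(p + 4)*(p + 6);  p^4 - 2*p^3 - 55*p^2 + 116*p + 420 = (p + 2)*(p - 6)*(p + 7)*(p - 5)
Cancel the common factors (p - 5), (p + 2).

(4*p^2 + 40*p + 96)/(p^2 + p - 42)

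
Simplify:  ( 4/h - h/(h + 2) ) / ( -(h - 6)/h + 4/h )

(h² - 4*h - 8)/(h² - 8*h - 20)

Numerator: 4/h - h/(h + 2) = (-h² + 4*h + 8)/(h² + 2*h)
Denominator: -(h - 6)/h + 4/h = (-h + 10)/h
Divide: ((-h² + 4*h + 8)/(h² + 2*h)) · (h/(-h + 10)) = (h² - 4*h - 8)/(h² - 8*h - 20)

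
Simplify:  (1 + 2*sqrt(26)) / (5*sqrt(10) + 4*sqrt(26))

(-20*sqrt(65) - 5*sqrt(10) + 4*sqrt(26) + 208)/166

Multiply numerator and denominator by -5*sqrt(10) + 4*sqrt(26).
Denominator becomes 166; numerator becomes -20*sqrt(65) - 5*sqrt(10) + 4*sqrt(26) + 208.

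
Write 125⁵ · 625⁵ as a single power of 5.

5^35

125⁵ = 5^15; 625⁵ = 5^20
Combine exponents: 5^35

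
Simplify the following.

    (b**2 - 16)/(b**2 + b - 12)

Factor: b**2 - 16 = (b - 4)*(b + 4);  b**2 + b - 12 = (b + 4)*(b - 3)
Cancel the common factor (b + 4).

(b - 4)/(b - 3)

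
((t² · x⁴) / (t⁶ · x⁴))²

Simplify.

Inside the bracket: (t^-4)
Raise to the power 2: (t^-8)

t^(-8)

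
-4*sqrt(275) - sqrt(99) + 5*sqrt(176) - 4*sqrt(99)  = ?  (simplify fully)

-15*sqrt(11)

4*sqrt(275) = 20*sqrt(11); sqrt(99) = 3*sqrt(11); 5*sqrt(176) = 20*sqrt(11); 4*sqrt(99) = 12*sqrt(11)
Combine: (-20 - 3 + 20 - 12)·sqrt(11) = -15*sqrt(11)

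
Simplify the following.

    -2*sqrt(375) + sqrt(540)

-4*sqrt(15)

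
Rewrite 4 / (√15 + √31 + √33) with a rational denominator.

(-24*√1705 + 52*√33 + 68*√31 + 196*√15)/1691

Group as (√15 + √33) + √31; multiply by (√15 + √33) - √31, then rationalise the remaining surd.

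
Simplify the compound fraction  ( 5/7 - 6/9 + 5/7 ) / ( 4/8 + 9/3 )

Numerator: 5/7 - 6/9 + 5/7 = 16/21
Denominator: 4/8 + 9/3 = 7/2
Divide: (16/21) · (2/7) = 32/147

32/147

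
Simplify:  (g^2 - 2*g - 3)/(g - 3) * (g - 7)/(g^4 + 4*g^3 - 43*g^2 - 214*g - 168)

1/(g^2 + 10*g + 24)

Factor: g^2 - 2*g - 3 = (g - 3)*(g + 1);  g^4 + 4*g^3 - 43*g^2 - 214*g - 168 = (g + 6)*(g + 1)*(g + 4)*(g - 7)
Cancel the common factors (g + 1), (g - 7), (g - 3).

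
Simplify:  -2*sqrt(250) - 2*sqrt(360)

2*sqrt(250) = 10*sqrt(10); 2*sqrt(360) = 12*sqrt(10)
Combine: (-10 - 12)·sqrt(10) = -22*sqrt(10)

-22*sqrt(10)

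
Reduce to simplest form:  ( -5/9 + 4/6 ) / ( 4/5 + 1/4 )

20/189

Numerator: -5/9 + 4/6 = 1/9
Denominator: 4/5 + 1/4 = 21/20
Divide: (1/9) · (20/21) = 20/189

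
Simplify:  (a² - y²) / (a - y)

a + y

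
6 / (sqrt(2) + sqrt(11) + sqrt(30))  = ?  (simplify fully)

(-42*sqrt(11) - 78*sqrt(2) + 8*sqrt(165) + 34*sqrt(30))/67

Group as (sqrt(2) + sqrt(30)) + sqrt(11); multiply by (sqrt(2) + sqrt(30)) - sqrt(11), then rationalise the remaining surd.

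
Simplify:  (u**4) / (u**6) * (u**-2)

Quotient: (u**-2)
Multiply by (u**-2): add exponents.

u**(-4)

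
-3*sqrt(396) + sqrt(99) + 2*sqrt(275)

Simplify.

3*sqrt(396) = 18*sqrt(11); sqrt(99) = 3*sqrt(11); 2*sqrt(275) = 10*sqrt(11)
Combine: (-18 + 3 + 10)·sqrt(11) = -5*sqrt(11)

-5*sqrt(11)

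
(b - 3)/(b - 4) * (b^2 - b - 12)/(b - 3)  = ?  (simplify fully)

Factor: b^2 - b - 12 = (b - 4)*(b + 3)
Cancel the common factors (b - 3), (b - 4).

b + 3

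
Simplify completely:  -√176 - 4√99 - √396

√176 = 4*√11; 4√99 = 12*√11; √396 = 6*√11
Combine: (-4 - 12 - 6)·√11 = -22*√11

-22*√11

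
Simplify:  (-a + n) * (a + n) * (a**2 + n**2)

-a**4 + n**4

Pair the conjugate factors: (n+a)(n-a) = -a**2 + n**2, then repeat with the next factor.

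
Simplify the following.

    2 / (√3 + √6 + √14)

Group as (√6 + √14) + √3; multiply by (√6 + √14) - √3, then rationalise the remaining surd.

(-24*√7 - 10*√14 + 22*√6 + 34*√3)/47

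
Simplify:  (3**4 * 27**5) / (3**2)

3**17

3**4 = 3**4; 27**5 = 3**15; 3**2 = 3**2
Combine exponents: 3**17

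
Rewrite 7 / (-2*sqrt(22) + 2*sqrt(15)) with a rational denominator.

Multiply numerator and denominator by 2*sqrt(15) + 2*sqrt(22).
Denominator becomes -28; numerator becomes 14*sqrt(15) + 14*sqrt(22).

(-sqrt(22) - sqrt(15))/2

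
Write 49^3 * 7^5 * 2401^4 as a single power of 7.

49^3 = 7^6; 7^5 = 7^5; 2401^4 = 7^16
Combine exponents: 7^27

7^27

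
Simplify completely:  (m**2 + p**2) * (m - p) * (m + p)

Telescope via difference of squares: (m+p)(m-p) = m**2 - p**2, then repeat with the next factor.

m**4 - p**4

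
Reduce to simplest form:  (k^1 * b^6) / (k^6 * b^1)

b^5/k^5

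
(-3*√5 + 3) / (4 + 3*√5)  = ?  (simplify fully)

(-57 + 21*√5)/29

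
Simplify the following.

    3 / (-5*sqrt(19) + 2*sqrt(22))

(-5*sqrt(19) - 2*sqrt(22))/129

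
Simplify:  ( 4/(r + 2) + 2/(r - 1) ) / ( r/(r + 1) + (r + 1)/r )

Numerator: 4/(r + 2) + 2/(r - 1) = 6*r/(r² + r - 2)
Denominator: r/(r + 1) + (r + 1)/r = (2*r² + 2*r + 1)/(r² + r)
Divide: (6*r/(r² + r - 2)) · ((r² + r)/(2*r² + 2*r + 1)) = (6*r³ + 6*r²)/(2*r⁴ + 4*r³ - r² - 3*r - 2)

(6*r³ + 6*r²)/(2*r⁴ + 4*r³ - r² - 3*r - 2)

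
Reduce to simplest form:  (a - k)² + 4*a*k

(a + k)²

Expanding gives a² + 2*a*k + k², a perfect square.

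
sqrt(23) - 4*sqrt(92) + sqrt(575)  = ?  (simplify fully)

-2*sqrt(23)

sqrt(23) = sqrt(23); 4*sqrt(92) = 8*sqrt(23); sqrt(575) = 5*sqrt(23)
Combine: (1 - 8 + 5)·sqrt(23) = -2*sqrt(23)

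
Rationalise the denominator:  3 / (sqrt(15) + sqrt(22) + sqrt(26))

Group as (sqrt(15) + sqrt(26)) + sqrt(22); multiply by (sqrt(15) + sqrt(26)) - sqrt(22), then rationalise the remaining surd.

(-12*sqrt(2145) + 33*sqrt(26) + 57*sqrt(22) + 99*sqrt(15))/1199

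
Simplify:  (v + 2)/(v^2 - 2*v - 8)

1/(v - 4)

Factor: v^2 - 2*v - 8 = (v - 4)*(v + 2)
Cancel the common factor (v + 2).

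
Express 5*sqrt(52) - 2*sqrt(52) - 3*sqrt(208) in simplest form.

-6*sqrt(13)

5*sqrt(52) = 10*sqrt(13); 2*sqrt(52) = 4*sqrt(13); 3*sqrt(208) = 12*sqrt(13)
Combine: (10 - 4 - 12)·sqrt(13) = -6*sqrt(13)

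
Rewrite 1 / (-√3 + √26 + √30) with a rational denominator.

(-53*√3 - √30 + 7*√26 + 12*√65)/311

Group as (√26 + √30) - √3; multiply by (√26 + √30) + √3, then rationalise the remaining surd.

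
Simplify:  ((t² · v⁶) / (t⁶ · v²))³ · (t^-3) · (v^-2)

v^10/t^15

Inside the bracket: (t^-4) · v⁴
Raise to the power 3: (t^-12) · v^12
Multiply by (t^-3) · (v^-2): add exponents.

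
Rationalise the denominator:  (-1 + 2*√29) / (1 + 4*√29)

Multiply numerator and denominator by -4*√29 + 1.
Denominator becomes -463; numerator becomes -233 + 6*√29.

(-6*√29 + 233)/463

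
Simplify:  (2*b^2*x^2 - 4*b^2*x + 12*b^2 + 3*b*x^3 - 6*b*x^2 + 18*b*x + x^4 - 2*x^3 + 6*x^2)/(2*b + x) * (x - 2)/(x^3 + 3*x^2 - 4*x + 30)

(b*x - 2*b + x^2 - 2*x)/(x + 5)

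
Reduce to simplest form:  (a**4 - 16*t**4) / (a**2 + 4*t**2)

a**2 - 4*t**2

a**4 - 16*t**4 factors as -(-a + 2*t)*(a + 2*t)*(a**2 + 4*t**2).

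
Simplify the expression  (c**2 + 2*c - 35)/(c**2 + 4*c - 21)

(c - 5)/(c - 3)

Factor: c**2 + 2*c - 35 = (c + 7)*(c - 5);  c**2 + 4*c - 21 = (c - 3)*(c + 7)
Cancel the common factor (c + 7).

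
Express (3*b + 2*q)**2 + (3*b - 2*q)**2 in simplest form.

18*b**2 + 8*q**2

Write as f((3*b),(2*q)) + f((3*b),-(2*q)) and expand.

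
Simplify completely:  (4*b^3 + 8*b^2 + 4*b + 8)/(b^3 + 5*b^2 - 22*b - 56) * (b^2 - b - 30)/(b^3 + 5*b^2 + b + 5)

Factor: 4*b^3 + 8*b^2 + 4*b + 8 = 4*(b^2 + 1)*(b + 2);  b^3 + 5*b^2 - 22*b - 56 = (b + 2)*(b - 4)*(b + 7);  b^2 - b - 30 = (b + 5)*(b - 6);  b^3 + 5*b^2 + b + 5 = (b + 5)*(b^2 + 1)
Cancel the common factors (b^2 + 1), (b + 2), (b + 5).

(4*b - 24)/(b^2 + 3*b - 28)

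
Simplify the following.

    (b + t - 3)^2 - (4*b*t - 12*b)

(b - t + 3)^2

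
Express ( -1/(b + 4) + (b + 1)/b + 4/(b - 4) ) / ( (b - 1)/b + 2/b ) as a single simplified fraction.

Numerator: -1/(b + 4) + (b + 1)/b + 4/(b - 4) = (b^3 + 4*b^2 + 4*b - 16)/(b^3 - 16*b)
Denominator: (b - 1)/b + 2/b = (b + 1)/b
Divide: ((b^3 + 4*b^2 + 4*b - 16)/(b^3 - 16*b)) · (b/(b + 1)) = (b^3 + 4*b^2 + 4*b - 16)/(b^3 + b^2 - 16*b - 16)

(b^3 + 4*b^2 + 4*b - 16)/(b^3 + b^2 - 16*b - 16)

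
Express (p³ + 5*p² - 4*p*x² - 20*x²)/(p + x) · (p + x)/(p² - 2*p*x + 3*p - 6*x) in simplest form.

(p² + 2*p*x + 5*p + 10*x)/(p + 3)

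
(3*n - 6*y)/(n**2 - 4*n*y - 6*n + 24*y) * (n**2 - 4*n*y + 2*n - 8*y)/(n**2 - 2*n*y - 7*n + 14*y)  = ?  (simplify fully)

(3*n + 6)/(n**2 - 13*n + 42)

Factor: 3*n - 6*y = 3*(n - 2*y);  n**2 - 4*n*y - 6*n + 24*y = (n - 6)*(n - 4*y);  n**2 - 4*n*y + 2*n - 8*y = (n - 4*y)*(n + 2);  n**2 - 2*n*y - 7*n + 14*y = (n - 7)*(n - 2*y)
Cancel the common factors (n - 2*y), (n - 4*y).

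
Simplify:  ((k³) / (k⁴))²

k^(-2)

Inside the bracket: (k^-1)
Raise to the power 2: (k^-2)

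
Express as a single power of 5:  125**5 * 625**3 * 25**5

5**37

125**5 = 5**15; 625**3 = 5**12; 25**5 = 5**10
Combine exponents: 5**37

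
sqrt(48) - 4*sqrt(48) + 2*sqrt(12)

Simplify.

sqrt(48) = 4*sqrt(3); 4*sqrt(48) = 16*sqrt(3); 2*sqrt(12) = 4*sqrt(3)
Combine: (4 - 16 + 4)·sqrt(3) = -8*sqrt(3)

-8*sqrt(3)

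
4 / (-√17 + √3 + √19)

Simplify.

(-20*√17 + 4*√19 + 132*√3 + 8*√969)/203

Group as (√3 + √19) - √17; multiply by (√3 + √19) + √17, then rationalise the remaining surd.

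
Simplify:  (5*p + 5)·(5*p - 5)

Product of conjugates: (P+Q)(P-Q) = P^2 - Q^2.

25*p² - 25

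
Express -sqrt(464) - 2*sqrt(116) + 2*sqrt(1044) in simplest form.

4*sqrt(29)

sqrt(464) = 4*sqrt(29); 2*sqrt(116) = 4*sqrt(29); 2*sqrt(1044) = 12*sqrt(29)
Combine: (-4 - 4 + 12)·sqrt(29) = 4*sqrt(29)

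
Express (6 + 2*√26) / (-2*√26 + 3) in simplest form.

Multiply numerator and denominator by 3 + 2*√26.
Denominator becomes -95; numerator becomes 18*√26 + 122.

(-122 - 18*√26)/95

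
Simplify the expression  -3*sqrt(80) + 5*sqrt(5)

3*sqrt(80) = 12*sqrt(5); 5*sqrt(5) = 5*sqrt(5)
Combine: (-12 + 5)·sqrt(5) = -7*sqrt(5)

-7*sqrt(5)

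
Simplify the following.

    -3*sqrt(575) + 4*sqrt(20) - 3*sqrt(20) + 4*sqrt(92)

3*sqrt(575) = 15*sqrt(23); 4*sqrt(20) = 8*sqrt(5); 3*sqrt(20) = 6*sqrt(5); 4*sqrt(92) = 8*sqrt(23)

-7*sqrt(23) + 2*sqrt(5)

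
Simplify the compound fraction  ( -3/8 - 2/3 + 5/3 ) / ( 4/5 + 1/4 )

Numerator: -3/8 - 2/3 + 5/3 = 5/8
Denominator: 4/5 + 1/4 = 21/20
Divide: (5/8) · (20/21) = 25/42

25/42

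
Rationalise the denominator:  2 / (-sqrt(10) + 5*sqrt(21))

(2*sqrt(10) + 10*sqrt(21))/515

Multiply numerator and denominator by sqrt(10) + 5*sqrt(21).
Denominator becomes 515; numerator becomes 2*sqrt(10) + 10*sqrt(21).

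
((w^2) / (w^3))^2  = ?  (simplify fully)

w^(-2)

Inside the bracket: (w^-1)
Raise to the power 2: (w^-2)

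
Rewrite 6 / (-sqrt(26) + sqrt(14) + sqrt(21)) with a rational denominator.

(-18*sqrt(26) + 38*sqrt(21) + 66*sqrt(14) + 56*sqrt(39))/365

Group as (sqrt(14) + sqrt(21)) - sqrt(26); multiply by (sqrt(14) + sqrt(21)) + sqrt(26), then rationalise the remaining surd.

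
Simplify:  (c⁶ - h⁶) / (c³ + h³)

c³ - h³

c⁶ - h⁶ factors as (c - h)*(c + h)*(c² - c*h + h²)*(c² + c*h + h²).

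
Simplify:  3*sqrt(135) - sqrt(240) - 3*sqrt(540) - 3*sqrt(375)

-28*sqrt(15)

3*sqrt(135) = 9*sqrt(15); sqrt(240) = 4*sqrt(15); 3*sqrt(540) = 18*sqrt(15); 3*sqrt(375) = 15*sqrt(15)
Combine: (9 - 4 - 18 - 15)·sqrt(15) = -28*sqrt(15)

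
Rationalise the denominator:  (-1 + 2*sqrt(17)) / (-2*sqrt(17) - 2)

(-35 + 3*sqrt(17))/32

Multiply numerator and denominator by -2 + 2*sqrt(17).
Denominator becomes -64; numerator becomes -6*sqrt(17) + 70.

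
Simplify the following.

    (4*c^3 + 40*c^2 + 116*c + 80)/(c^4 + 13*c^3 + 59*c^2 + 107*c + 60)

Factor: 4*c^3 + 40*c^2 + 116*c + 80 = 4*(c + 4)*(c + 1)*(c + 5);  c^4 + 13*c^3 + 59*c^2 + 107*c + 60 = (c + 5)*(c + 3)*(c + 1)*(c + 4)
Cancel the common factors (c + 1), (c + 5), (c + 4).

4/(c + 3)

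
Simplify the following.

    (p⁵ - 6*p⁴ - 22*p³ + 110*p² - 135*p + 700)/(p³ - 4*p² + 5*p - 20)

Factor: p⁵ - 6*p⁴ - 22*p³ + 110*p² - 135*p + 700 = (p + 5)·(p - 4)·(p² + 5)·(p - 7);  p³ - 4*p² + 5*p - 20 = (p² + 5)·(p - 4)
Cancel the common factors (p² + 5), (p - 4).

p² - 2*p - 35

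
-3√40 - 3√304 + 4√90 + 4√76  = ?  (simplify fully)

-4*√19 + 6*√10

3√40 = 6*√10; 3√304 = 12*√19; 4√90 = 12*√10; 4√76 = 8*√19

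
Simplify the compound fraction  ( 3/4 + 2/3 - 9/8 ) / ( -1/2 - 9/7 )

Numerator: 3/4 + 2/3 - 9/8 = 7/24
Denominator: -1/2 - 9/7 = -25/14
Divide: (7/24) · (-14/25) = -49/300

-49/300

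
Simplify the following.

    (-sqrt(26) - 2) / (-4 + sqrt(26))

(-17 - 3*sqrt(26))/5

Multiply numerator and denominator by -sqrt(26) - 4.
Denominator becomes -10; numerator becomes 6*sqrt(26) + 34.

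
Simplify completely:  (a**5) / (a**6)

1/a

Quotient: (a**-1)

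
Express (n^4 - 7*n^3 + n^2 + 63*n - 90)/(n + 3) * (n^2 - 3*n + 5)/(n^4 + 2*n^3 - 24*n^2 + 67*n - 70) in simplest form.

(n^2 - 8*n + 15)/(n + 7)

Factor: n^4 - 7*n^3 + n^2 + 63*n - 90 = (n + 3)*(n - 2)*(n - 5)*(n - 3);  n^4 + 2*n^3 - 24*n^2 + 67*n - 70 = (n - 2)*(n^2 - 3*n + 5)*(n + 7)
Cancel the common factors (n^2 - 3*n + 5), (n + 3), (n - 2).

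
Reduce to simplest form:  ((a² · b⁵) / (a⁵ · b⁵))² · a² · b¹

b/a⁴

Inside the bracket: (a^-3)
Raise to the power 2: (a^-6)
Multiply by a² · b¹: add exponents.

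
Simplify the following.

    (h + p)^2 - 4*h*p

Expand the square and combine the 4*h*p term.

(h - p)^2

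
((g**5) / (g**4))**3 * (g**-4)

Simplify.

Inside the bracket: g**1
Raise to the power 3: g**3
Multiply by (g**-4): add exponents.

1/g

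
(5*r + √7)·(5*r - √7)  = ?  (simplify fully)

25*r² - 7

Product of conjugates: (P+Q)(P-Q) = P^2 - Q^2.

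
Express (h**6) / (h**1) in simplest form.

Quotient: h**5

h**5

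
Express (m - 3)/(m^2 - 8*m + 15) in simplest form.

Factor: m^2 - 8*m + 15 = (m - 5)*(m - 3)
Cancel the common factor (m - 3).

1/(m - 5)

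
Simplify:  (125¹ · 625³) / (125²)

125¹ = 5^3; 625³ = 5^12; 125² = 5^6
Combine exponents: 5^9

5^9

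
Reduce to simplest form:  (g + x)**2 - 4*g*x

(g - x)**2

After expansion: g**2 - 2*g*x + x**2 — a perfect-square trinomial.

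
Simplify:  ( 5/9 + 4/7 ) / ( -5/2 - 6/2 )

Numerator: 5/9 + 4/7 = 71/63
Denominator: -5/2 - 6/2 = -11/2
Divide: (71/63) · (-2/11) = -142/693

-142/693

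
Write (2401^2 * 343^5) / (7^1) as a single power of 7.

7^22

2401^2 = 7^8; 343^5 = 7^15; 7^1 = 7^1
Combine exponents: 7^22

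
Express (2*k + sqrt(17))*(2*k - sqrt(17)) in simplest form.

4*k^2 - 17

(2*k)^2 - (sqrt(17))^2 = 4*k^2 - 17.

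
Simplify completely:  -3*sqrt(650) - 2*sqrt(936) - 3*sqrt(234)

-36*sqrt(26)

3*sqrt(650) = 15*sqrt(26); 2*sqrt(936) = 12*sqrt(26); 3*sqrt(234) = 9*sqrt(26)
Combine: (-15 - 12 - 9)·sqrt(26) = -36*sqrt(26)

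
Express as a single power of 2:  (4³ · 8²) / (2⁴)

4³ = 2^6; 8² = 2^6; 2⁴ = 2^4
Combine exponents: 2^8

2^8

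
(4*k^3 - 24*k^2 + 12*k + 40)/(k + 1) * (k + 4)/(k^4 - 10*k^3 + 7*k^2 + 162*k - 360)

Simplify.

(4*k - 8)/(k^2 - 9*k + 18)

Factor: 4*k^3 - 24*k^2 + 12*k + 40 = 4*(k - 2)*(k - 5)*(k + 1);  k^4 - 10*k^3 + 7*k^2 + 162*k - 360 = (k - 5)*(k + 4)*(k - 6)*(k - 3)
Cancel the common factors (k + 4), (k - 5), (k + 1).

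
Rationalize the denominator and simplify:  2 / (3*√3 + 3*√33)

(-√3 + √33)/45

Multiply numerator and denominator by -3*√33 + 3*√3.
Denominator becomes -270; numerator becomes -6*√33 + 6*√3.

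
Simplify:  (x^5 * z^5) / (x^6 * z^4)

z/x

Quotient: (x^-1) * z^1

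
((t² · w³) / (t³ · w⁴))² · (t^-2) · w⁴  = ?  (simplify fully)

w²/t⁴

Inside the bracket: (t^-1) · (w^-1)
Raise to the power 2: (t^-2) · (w^-2)
Multiply by (t^-2) · w⁴: add exponents.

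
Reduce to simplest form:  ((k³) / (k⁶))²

k^(-6)

Inside the bracket: (k^-3)
Raise to the power 2: (k^-6)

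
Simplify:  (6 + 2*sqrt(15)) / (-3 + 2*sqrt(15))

Multiply numerator and denominator by -2*sqrt(15) - 3.
Denominator becomes -51; numerator becomes -78 - 18*sqrt(15).

(6*sqrt(15) + 26)/17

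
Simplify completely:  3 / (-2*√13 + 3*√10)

Multiply numerator and denominator by 2*√13 + 3*√10.
Denominator becomes 38; numerator becomes 6*√13 + 9*√10.

(6*√13 + 9*√10)/38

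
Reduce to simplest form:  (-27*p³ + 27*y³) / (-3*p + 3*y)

9*p² + 9*p*y + 9*y²

Apply the difference-of-cubes factorisation and cancel (-3*p + 3*y).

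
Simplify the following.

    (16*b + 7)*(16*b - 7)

256*b**2 - 49

(16*b)**2 - (7)**2 = 256*b**2 - 49.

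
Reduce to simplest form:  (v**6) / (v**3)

Quotient: v**3

v**3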